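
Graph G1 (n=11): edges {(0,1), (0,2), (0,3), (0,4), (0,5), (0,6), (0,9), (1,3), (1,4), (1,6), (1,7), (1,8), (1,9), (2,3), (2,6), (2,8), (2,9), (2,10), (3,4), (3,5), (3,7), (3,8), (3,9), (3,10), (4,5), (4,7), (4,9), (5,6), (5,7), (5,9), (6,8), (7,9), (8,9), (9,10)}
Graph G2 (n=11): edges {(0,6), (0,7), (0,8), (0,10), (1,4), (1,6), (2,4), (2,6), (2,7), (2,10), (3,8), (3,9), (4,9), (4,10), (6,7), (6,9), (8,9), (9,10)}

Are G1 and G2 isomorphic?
No, not isomorphic

The graphs are NOT isomorphic.

Connected components of G1: 1 component(s) with vertex sets [[0, 1, 2, 3, 4, 5, 6, 7, 8, 9, 10]], sizes [11].
Connected components of G2: 2 component(s) with vertex sets [[5], [0, 1, 2, 3, 4, 6, 7, 8, 9, 10]], sizes [1, 10].
The number of connected components (and the multiset of component sizes) is an isomorphism invariant — an isomorphism maps each component of G1 bijectively onto a component of G2. Since G1 has 1 component(s) and G2 has 2, they cannot be isomorphic.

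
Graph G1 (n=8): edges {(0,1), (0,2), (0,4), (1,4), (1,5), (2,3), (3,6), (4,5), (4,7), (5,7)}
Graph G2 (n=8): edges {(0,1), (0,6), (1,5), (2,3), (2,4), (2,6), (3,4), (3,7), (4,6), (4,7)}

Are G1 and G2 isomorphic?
Yes, isomorphic

The graphs are isomorphic.
One valid mapping φ: V(G1) → V(G2): 0→6, 1→2, 2→0, 3→1, 4→4, 5→3, 6→5, 7→7

Verify φ preserves adjacency — for each edge of G1, its image is an edge of G2:
  (0,1) → (φ(0),φ(1)) = (2,6) ∈ E(G2) ✓
  (0,2) → (φ(0),φ(2)) = (0,6) ∈ E(G2) ✓
  (0,4) → (φ(0),φ(4)) = (4,6) ∈ E(G2) ✓
  (1,4) → (φ(1),φ(4)) = (2,4) ∈ E(G2) ✓
  (1,5) → (φ(1),φ(5)) = (2,3) ∈ E(G2) ✓
  (2,3) → (φ(2),φ(3)) = (0,1) ∈ E(G2) ✓
  (3,6) → (φ(3),φ(6)) = (1,5) ∈ E(G2) ✓
  (4,5) → (φ(4),φ(5)) = (3,4) ∈ E(G2) ✓
  (4,7) → (φ(4),φ(7)) = (4,7) ∈ E(G2) ✓
  (5,7) → (φ(5),φ(7)) = (3,7) ∈ E(G2) ✓
All 10 edges of G1 map to edges of G2, and |E(G1)| = |E(G2)| = 10, so φ is a bijection on edges as well as vertices. Hence G1 ≅ G2.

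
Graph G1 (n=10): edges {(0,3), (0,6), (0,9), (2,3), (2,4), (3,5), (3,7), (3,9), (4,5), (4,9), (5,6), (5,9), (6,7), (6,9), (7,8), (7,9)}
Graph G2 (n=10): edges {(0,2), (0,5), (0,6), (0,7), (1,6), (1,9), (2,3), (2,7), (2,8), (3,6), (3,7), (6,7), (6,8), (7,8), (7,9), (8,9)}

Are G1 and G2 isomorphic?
Yes, isomorphic

The graphs are isomorphic.
One valid mapping φ: V(G1) → V(G2): 0→3, 1→4, 2→1, 3→6, 4→9, 5→8, 6→2, 7→0, 8→5, 9→7

Verify φ preserves adjacency — for each edge of G1, its image is an edge of G2:
  (0,3) → (φ(0),φ(3)) = (3,6) ∈ E(G2) ✓
  (0,6) → (φ(0),φ(6)) = (2,3) ∈ E(G2) ✓
  (0,9) → (φ(0),φ(9)) = (3,7) ∈ E(G2) ✓
  (2,3) → (φ(2),φ(3)) = (1,6) ∈ E(G2) ✓
  (2,4) → (φ(2),φ(4)) = (1,9) ∈ E(G2) ✓
  (3,5) → (φ(3),φ(5)) = (6,8) ∈ E(G2) ✓
  (3,7) → (φ(3),φ(7)) = (0,6) ∈ E(G2) ✓
  (3,9) → (φ(3),φ(9)) = (6,7) ∈ E(G2) ✓
  (4,5) → (φ(4),φ(5)) = (8,9) ∈ E(G2) ✓
  (4,9) → (φ(4),φ(9)) = (7,9) ∈ E(G2) ✓
  (5,6) → (φ(5),φ(6)) = (2,8) ∈ E(G2) ✓
  (5,9) → (φ(5),φ(9)) = (7,8) ∈ E(G2) ✓
  (6,7) → (φ(6),φ(7)) = (0,2) ∈ E(G2) ✓
  (6,9) → (φ(6),φ(9)) = (2,7) ∈ E(G2) ✓
  (7,8) → (φ(7),φ(8)) = (0,5) ∈ E(G2) ✓
  (7,9) → (φ(7),φ(9)) = (0,7) ∈ E(G2) ✓
All 16 edges of G1 map to edges of G2, and |E(G1)| = |E(G2)| = 16, so φ is a bijection on edges as well as vertices. Hence G1 ≅ G2.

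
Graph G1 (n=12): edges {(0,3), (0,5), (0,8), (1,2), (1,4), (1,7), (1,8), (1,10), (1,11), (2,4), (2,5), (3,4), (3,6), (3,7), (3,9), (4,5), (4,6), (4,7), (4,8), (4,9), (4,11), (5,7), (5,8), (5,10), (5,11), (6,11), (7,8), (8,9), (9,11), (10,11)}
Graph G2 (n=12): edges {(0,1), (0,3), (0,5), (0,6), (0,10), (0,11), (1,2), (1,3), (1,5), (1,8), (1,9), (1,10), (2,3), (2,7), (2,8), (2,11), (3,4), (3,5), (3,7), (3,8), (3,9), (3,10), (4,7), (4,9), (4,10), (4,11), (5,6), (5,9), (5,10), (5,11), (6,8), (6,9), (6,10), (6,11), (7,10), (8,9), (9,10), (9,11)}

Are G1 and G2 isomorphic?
No, not isomorphic

The graphs are NOT isomorphic.

Degrees in G1: deg(0)=3, deg(1)=6, deg(2)=3, deg(3)=5, deg(4)=9, deg(5)=7, deg(6)=3, deg(7)=5, deg(8)=6, deg(9)=4, deg(10)=3, deg(11)=6.
Sorted degree sequence of G1: [9, 7, 6, 6, 6, 5, 5, 4, 3, 3, 3, 3].
Degrees in G2: deg(0)=6, deg(1)=7, deg(2)=5, deg(3)=9, deg(4)=5, deg(5)=7, deg(6)=6, deg(7)=4, deg(8)=5, deg(9)=8, deg(10)=8, deg(11)=6.
Sorted degree sequence of G2: [9, 8, 8, 7, 7, 6, 6, 6, 5, 5, 5, 4].
The (sorted) degree sequence is an isomorphism invariant, so since G1 and G2 have different degree sequences they cannot be isomorphic.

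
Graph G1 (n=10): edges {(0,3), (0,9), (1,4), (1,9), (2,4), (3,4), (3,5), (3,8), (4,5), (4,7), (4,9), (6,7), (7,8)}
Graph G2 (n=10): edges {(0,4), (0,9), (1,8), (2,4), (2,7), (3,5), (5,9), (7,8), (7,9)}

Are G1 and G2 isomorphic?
No, not isomorphic

The graphs are NOT isomorphic.

Connected components of G1: 1 component(s) with vertex sets [[0, 1, 2, 3, 4, 5, 6, 7, 8, 9]], sizes [10].
Connected components of G2: 2 component(s) with vertex sets [[6], [0, 1, 2, 3, 4, 5, 7, 8, 9]], sizes [1, 9].
The number of connected components (and the multiset of component sizes) is an isomorphism invariant — an isomorphism maps each component of G1 bijectively onto a component of G2. Since G1 has 1 component(s) and G2 has 2, they cannot be isomorphic.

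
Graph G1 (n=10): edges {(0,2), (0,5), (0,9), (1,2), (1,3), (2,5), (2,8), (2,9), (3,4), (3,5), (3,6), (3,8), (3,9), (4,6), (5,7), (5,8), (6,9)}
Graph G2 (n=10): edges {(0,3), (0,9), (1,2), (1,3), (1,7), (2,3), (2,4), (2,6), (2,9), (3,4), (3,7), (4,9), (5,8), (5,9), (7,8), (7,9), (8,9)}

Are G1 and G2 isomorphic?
Yes, isomorphic

The graphs are isomorphic.
One valid mapping φ: V(G1) → V(G2): 0→1, 1→0, 2→3, 3→9, 4→5, 5→2, 6→8, 7→6, 8→4, 9→7

Verify φ preserves adjacency — for each edge of G1, its image is an edge of G2:
  (0,2) → (φ(0),φ(2)) = (1,3) ∈ E(G2) ✓
  (0,5) → (φ(0),φ(5)) = (1,2) ∈ E(G2) ✓
  (0,9) → (φ(0),φ(9)) = (1,7) ∈ E(G2) ✓
  (1,2) → (φ(1),φ(2)) = (0,3) ∈ E(G2) ✓
  (1,3) → (φ(1),φ(3)) = (0,9) ∈ E(G2) ✓
  (2,5) → (φ(2),φ(5)) = (2,3) ∈ E(G2) ✓
  (2,8) → (φ(2),φ(8)) = (3,4) ∈ E(G2) ✓
  (2,9) → (φ(2),φ(9)) = (3,7) ∈ E(G2) ✓
  (3,4) → (φ(3),φ(4)) = (5,9) ∈ E(G2) ✓
  (3,5) → (φ(3),φ(5)) = (2,9) ∈ E(G2) ✓
  (3,6) → (φ(3),φ(6)) = (8,9) ∈ E(G2) ✓
  (3,8) → (φ(3),φ(8)) = (4,9) ∈ E(G2) ✓
  (3,9) → (φ(3),φ(9)) = (7,9) ∈ E(G2) ✓
  (4,6) → (φ(4),φ(6)) = (5,8) ∈ E(G2) ✓
  (5,7) → (φ(5),φ(7)) = (2,6) ∈ E(G2) ✓
  (5,8) → (φ(5),φ(8)) = (2,4) ∈ E(G2) ✓
  (6,9) → (φ(6),φ(9)) = (7,8) ∈ E(G2) ✓
All 17 edges of G1 map to edges of G2, and |E(G1)| = |E(G2)| = 17, so φ is a bijection on edges as well as vertices. Hence G1 ≅ G2.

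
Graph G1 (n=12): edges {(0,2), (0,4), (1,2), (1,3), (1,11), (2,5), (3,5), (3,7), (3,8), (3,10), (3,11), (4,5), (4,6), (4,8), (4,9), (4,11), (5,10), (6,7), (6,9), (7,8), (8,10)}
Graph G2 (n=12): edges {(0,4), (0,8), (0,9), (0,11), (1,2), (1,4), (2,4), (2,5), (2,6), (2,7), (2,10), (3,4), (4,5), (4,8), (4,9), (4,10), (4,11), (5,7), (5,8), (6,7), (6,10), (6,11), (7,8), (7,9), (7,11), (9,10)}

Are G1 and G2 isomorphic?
No, not isomorphic

The graphs are NOT isomorphic.

Degrees in G1: deg(0)=2, deg(1)=3, deg(2)=3, deg(3)=6, deg(4)=6, deg(5)=4, deg(6)=3, deg(7)=3, deg(8)=4, deg(9)=2, deg(10)=3, deg(11)=3.
Sorted degree sequence of G1: [6, 6, 4, 4, 3, 3, 3, 3, 3, 3, 2, 2].
Degrees in G2: deg(0)=4, deg(1)=2, deg(2)=6, deg(3)=1, deg(4)=9, deg(5)=4, deg(6)=4, deg(7)=6, deg(8)=4, deg(9)=4, deg(10)=4, deg(11)=4.
Sorted degree sequence of G2: [9, 6, 6, 4, 4, 4, 4, 4, 4, 4, 2, 1].
The (sorted) degree sequence is an isomorphism invariant, so since G1 and G2 have different degree sequences they cannot be isomorphic.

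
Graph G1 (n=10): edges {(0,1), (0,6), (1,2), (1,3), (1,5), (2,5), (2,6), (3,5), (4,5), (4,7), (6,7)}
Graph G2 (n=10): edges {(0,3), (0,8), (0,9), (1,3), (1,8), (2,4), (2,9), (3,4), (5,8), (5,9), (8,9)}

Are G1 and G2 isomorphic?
Yes, isomorphic

The graphs are isomorphic.
One valid mapping φ: V(G1) → V(G2): 0→1, 1→8, 2→0, 3→5, 4→2, 5→9, 6→3, 7→4, 8→6, 9→7

Verify φ preserves adjacency — for each edge of G1, its image is an edge of G2:
  (0,1) → (φ(0),φ(1)) = (1,8) ∈ E(G2) ✓
  (0,6) → (φ(0),φ(6)) = (1,3) ∈ E(G2) ✓
  (1,2) → (φ(1),φ(2)) = (0,8) ∈ E(G2) ✓
  (1,3) → (φ(1),φ(3)) = (5,8) ∈ E(G2) ✓
  (1,5) → (φ(1),φ(5)) = (8,9) ∈ E(G2) ✓
  (2,5) → (φ(2),φ(5)) = (0,9) ∈ E(G2) ✓
  (2,6) → (φ(2),φ(6)) = (0,3) ∈ E(G2) ✓
  (3,5) → (φ(3),φ(5)) = (5,9) ∈ E(G2) ✓
  (4,5) → (φ(4),φ(5)) = (2,9) ∈ E(G2) ✓
  (4,7) → (φ(4),φ(7)) = (2,4) ∈ E(G2) ✓
  (6,7) → (φ(6),φ(7)) = (3,4) ∈ E(G2) ✓
All 11 edges of G1 map to edges of G2, and |E(G1)| = |E(G2)| = 11, so φ is a bijection on edges as well as vertices. Hence G1 ≅ G2.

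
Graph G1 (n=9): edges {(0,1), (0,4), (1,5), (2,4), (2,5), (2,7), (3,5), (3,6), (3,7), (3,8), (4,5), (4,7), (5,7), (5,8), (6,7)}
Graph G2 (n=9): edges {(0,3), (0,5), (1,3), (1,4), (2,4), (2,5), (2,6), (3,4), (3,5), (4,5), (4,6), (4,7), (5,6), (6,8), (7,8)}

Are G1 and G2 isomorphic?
Yes, isomorphic

The graphs are isomorphic.
One valid mapping φ: V(G1) → V(G2): 0→8, 1→7, 2→2, 3→3, 4→6, 5→4, 6→0, 7→5, 8→1

Verify φ preserves adjacency — for each edge of G1, its image is an edge of G2:
  (0,1) → (φ(0),φ(1)) = (7,8) ∈ E(G2) ✓
  (0,4) → (φ(0),φ(4)) = (6,8) ∈ E(G2) ✓
  (1,5) → (φ(1),φ(5)) = (4,7) ∈ E(G2) ✓
  (2,4) → (φ(2),φ(4)) = (2,6) ∈ E(G2) ✓
  (2,5) → (φ(2),φ(5)) = (2,4) ∈ E(G2) ✓
  (2,7) → (φ(2),φ(7)) = (2,5) ∈ E(G2) ✓
  (3,5) → (φ(3),φ(5)) = (3,4) ∈ E(G2) ✓
  (3,6) → (φ(3),φ(6)) = (0,3) ∈ E(G2) ✓
  (3,7) → (φ(3),φ(7)) = (3,5) ∈ E(G2) ✓
  (3,8) → (φ(3),φ(8)) = (1,3) ∈ E(G2) ✓
  (4,5) → (φ(4),φ(5)) = (4,6) ∈ E(G2) ✓
  (4,7) → (φ(4),φ(7)) = (5,6) ∈ E(G2) ✓
  (5,7) → (φ(5),φ(7)) = (4,5) ∈ E(G2) ✓
  (5,8) → (φ(5),φ(8)) = (1,4) ∈ E(G2) ✓
  (6,7) → (φ(6),φ(7)) = (0,5) ∈ E(G2) ✓
All 15 edges of G1 map to edges of G2, and |E(G1)| = |E(G2)| = 15, so φ is a bijection on edges as well as vertices. Hence G1 ≅ G2.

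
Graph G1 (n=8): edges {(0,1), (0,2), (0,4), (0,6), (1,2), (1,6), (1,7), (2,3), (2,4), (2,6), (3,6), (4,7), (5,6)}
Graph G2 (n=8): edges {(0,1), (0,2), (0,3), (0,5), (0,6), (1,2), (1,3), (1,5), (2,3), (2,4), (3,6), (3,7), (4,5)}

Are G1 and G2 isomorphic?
Yes, isomorphic

The graphs are isomorphic.
One valid mapping φ: V(G1) → V(G2): 0→1, 1→2, 2→0, 3→6, 4→5, 5→7, 6→3, 7→4

Verify φ preserves adjacency — for each edge of G1, its image is an edge of G2:
  (0,1) → (φ(0),φ(1)) = (1,2) ∈ E(G2) ✓
  (0,2) → (φ(0),φ(2)) = (0,1) ∈ E(G2) ✓
  (0,4) → (φ(0),φ(4)) = (1,5) ∈ E(G2) ✓
  (0,6) → (φ(0),φ(6)) = (1,3) ∈ E(G2) ✓
  (1,2) → (φ(1),φ(2)) = (0,2) ∈ E(G2) ✓
  (1,6) → (φ(1),φ(6)) = (2,3) ∈ E(G2) ✓
  (1,7) → (φ(1),φ(7)) = (2,4) ∈ E(G2) ✓
  (2,3) → (φ(2),φ(3)) = (0,6) ∈ E(G2) ✓
  (2,4) → (φ(2),φ(4)) = (0,5) ∈ E(G2) ✓
  (2,6) → (φ(2),φ(6)) = (0,3) ∈ E(G2) ✓
  (3,6) → (φ(3),φ(6)) = (3,6) ∈ E(G2) ✓
  (4,7) → (φ(4),φ(7)) = (4,5) ∈ E(G2) ✓
  (5,6) → (φ(5),φ(6)) = (3,7) ∈ E(G2) ✓
All 13 edges of G1 map to edges of G2, and |E(G1)| = |E(G2)| = 13, so φ is a bijection on edges as well as vertices. Hence G1 ≅ G2.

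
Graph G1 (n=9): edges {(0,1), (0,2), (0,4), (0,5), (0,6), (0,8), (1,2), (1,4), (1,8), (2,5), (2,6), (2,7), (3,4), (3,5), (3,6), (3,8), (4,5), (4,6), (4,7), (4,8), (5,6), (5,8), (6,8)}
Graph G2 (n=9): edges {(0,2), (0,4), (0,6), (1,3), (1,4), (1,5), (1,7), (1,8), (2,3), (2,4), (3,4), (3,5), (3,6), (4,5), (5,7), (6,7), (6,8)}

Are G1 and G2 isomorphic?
No, not isomorphic

The graphs are NOT isomorphic.

Counting triangles (3-cliques): G1 has 23, G2 has 7.
Triangle count is an isomorphism invariant, so differing triangle counts rule out isomorphism.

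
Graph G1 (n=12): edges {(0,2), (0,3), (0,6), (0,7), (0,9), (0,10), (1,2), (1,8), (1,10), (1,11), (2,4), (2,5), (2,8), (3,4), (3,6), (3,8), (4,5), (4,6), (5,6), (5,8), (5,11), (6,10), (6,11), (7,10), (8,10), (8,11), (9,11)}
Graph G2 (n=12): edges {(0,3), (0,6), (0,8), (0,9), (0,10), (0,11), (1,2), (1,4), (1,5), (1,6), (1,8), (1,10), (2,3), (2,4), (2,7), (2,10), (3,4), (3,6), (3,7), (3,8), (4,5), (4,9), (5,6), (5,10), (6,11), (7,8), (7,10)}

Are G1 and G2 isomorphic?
Yes, isomorphic

The graphs are isomorphic.
One valid mapping φ: V(G1) → V(G2): 0→0, 1→5, 2→10, 3→8, 4→7, 5→2, 6→3, 7→11, 8→1, 9→9, 10→6, 11→4

Verify φ preserves adjacency — for each edge of G1, its image is an edge of G2:
  (0,2) → (φ(0),φ(2)) = (0,10) ∈ E(G2) ✓
  (0,3) → (φ(0),φ(3)) = (0,8) ∈ E(G2) ✓
  (0,6) → (φ(0),φ(6)) = (0,3) ∈ E(G2) ✓
  (0,7) → (φ(0),φ(7)) = (0,11) ∈ E(G2) ✓
  (0,9) → (φ(0),φ(9)) = (0,9) ∈ E(G2) ✓
  (0,10) → (φ(0),φ(10)) = (0,6) ∈ E(G2) ✓
  (1,2) → (φ(1),φ(2)) = (5,10) ∈ E(G2) ✓
  (1,8) → (φ(1),φ(8)) = (1,5) ∈ E(G2) ✓
  (1,10) → (φ(1),φ(10)) = (5,6) ∈ E(G2) ✓
  (1,11) → (φ(1),φ(11)) = (4,5) ∈ E(G2) ✓
  (2,4) → (φ(2),φ(4)) = (7,10) ∈ E(G2) ✓
  (2,5) → (φ(2),φ(5)) = (2,10) ∈ E(G2) ✓
  (2,8) → (φ(2),φ(8)) = (1,10) ∈ E(G2) ✓
  (3,4) → (φ(3),φ(4)) = (7,8) ∈ E(G2) ✓
  (3,6) → (φ(3),φ(6)) = (3,8) ∈ E(G2) ✓
  (3,8) → (φ(3),φ(8)) = (1,8) ∈ E(G2) ✓
  (4,5) → (φ(4),φ(5)) = (2,7) ∈ E(G2) ✓
  (4,6) → (φ(4),φ(6)) = (3,7) ∈ E(G2) ✓
  (5,6) → (φ(5),φ(6)) = (2,3) ∈ E(G2) ✓
  (5,8) → (φ(5),φ(8)) = (1,2) ∈ E(G2) ✓
  (5,11) → (φ(5),φ(11)) = (2,4) ∈ E(G2) ✓
  (6,10) → (φ(6),φ(10)) = (3,6) ∈ E(G2) ✓
  (6,11) → (φ(6),φ(11)) = (3,4) ∈ E(G2) ✓
  (7,10) → (φ(7),φ(10)) = (6,11) ∈ E(G2) ✓
  (8,10) → (φ(8),φ(10)) = (1,6) ∈ E(G2) ✓
  (8,11) → (φ(8),φ(11)) = (1,4) ∈ E(G2) ✓
  (9,11) → (φ(9),φ(11)) = (4,9) ∈ E(G2) ✓
All 27 edges of G1 map to edges of G2, and |E(G1)| = |E(G2)| = 27, so φ is a bijection on edges as well as vertices. Hence G1 ≅ G2.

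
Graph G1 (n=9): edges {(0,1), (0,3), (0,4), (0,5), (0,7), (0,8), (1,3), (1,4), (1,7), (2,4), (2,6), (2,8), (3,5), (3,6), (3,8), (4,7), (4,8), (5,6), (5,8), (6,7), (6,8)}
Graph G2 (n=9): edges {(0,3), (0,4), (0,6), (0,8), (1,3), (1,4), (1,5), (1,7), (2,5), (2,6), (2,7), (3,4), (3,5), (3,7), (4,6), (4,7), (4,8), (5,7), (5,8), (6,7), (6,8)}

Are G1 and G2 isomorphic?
Yes, isomorphic

The graphs are isomorphic.
One valid mapping φ: V(G1) → V(G2): 0→4, 1→0, 2→2, 3→3, 4→6, 5→1, 6→5, 7→8, 8→7

Verify φ preserves adjacency — for each edge of G1, its image is an edge of G2:
  (0,1) → (φ(0),φ(1)) = (0,4) ∈ E(G2) ✓
  (0,3) → (φ(0),φ(3)) = (3,4) ∈ E(G2) ✓
  (0,4) → (φ(0),φ(4)) = (4,6) ∈ E(G2) ✓
  (0,5) → (φ(0),φ(5)) = (1,4) ∈ E(G2) ✓
  (0,7) → (φ(0),φ(7)) = (4,8) ∈ E(G2) ✓
  (0,8) → (φ(0),φ(8)) = (4,7) ∈ E(G2) ✓
  (1,3) → (φ(1),φ(3)) = (0,3) ∈ E(G2) ✓
  (1,4) → (φ(1),φ(4)) = (0,6) ∈ E(G2) ✓
  (1,7) → (φ(1),φ(7)) = (0,8) ∈ E(G2) ✓
  (2,4) → (φ(2),φ(4)) = (2,6) ∈ E(G2) ✓
  (2,6) → (φ(2),φ(6)) = (2,5) ∈ E(G2) ✓
  (2,8) → (φ(2),φ(8)) = (2,7) ∈ E(G2) ✓
  (3,5) → (φ(3),φ(5)) = (1,3) ∈ E(G2) ✓
  (3,6) → (φ(3),φ(6)) = (3,5) ∈ E(G2) ✓
  (3,8) → (φ(3),φ(8)) = (3,7) ∈ E(G2) ✓
  (4,7) → (φ(4),φ(7)) = (6,8) ∈ E(G2) ✓
  (4,8) → (φ(4),φ(8)) = (6,7) ∈ E(G2) ✓
  (5,6) → (φ(5),φ(6)) = (1,5) ∈ E(G2) ✓
  (5,8) → (φ(5),φ(8)) = (1,7) ∈ E(G2) ✓
  (6,7) → (φ(6),φ(7)) = (5,8) ∈ E(G2) ✓
  (6,8) → (φ(6),φ(8)) = (5,7) ∈ E(G2) ✓
All 21 edges of G1 map to edges of G2, and |E(G1)| = |E(G2)| = 21, so φ is a bijection on edges as well as vertices. Hence G1 ≅ G2.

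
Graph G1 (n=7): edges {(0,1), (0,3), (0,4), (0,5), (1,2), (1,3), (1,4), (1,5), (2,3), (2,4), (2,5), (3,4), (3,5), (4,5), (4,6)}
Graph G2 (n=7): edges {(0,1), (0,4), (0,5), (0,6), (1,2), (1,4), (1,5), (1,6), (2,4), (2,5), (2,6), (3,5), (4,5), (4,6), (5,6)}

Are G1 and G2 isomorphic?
Yes, isomorphic

The graphs are isomorphic.
One valid mapping φ: V(G1) → V(G2): 0→0, 1→6, 2→2, 3→1, 4→5, 5→4, 6→3

Verify φ preserves adjacency — for each edge of G1, its image is an edge of G2:
  (0,1) → (φ(0),φ(1)) = (0,6) ∈ E(G2) ✓
  (0,3) → (φ(0),φ(3)) = (0,1) ∈ E(G2) ✓
  (0,4) → (φ(0),φ(4)) = (0,5) ∈ E(G2) ✓
  (0,5) → (φ(0),φ(5)) = (0,4) ∈ E(G2) ✓
  (1,2) → (φ(1),φ(2)) = (2,6) ∈ E(G2) ✓
  (1,3) → (φ(1),φ(3)) = (1,6) ∈ E(G2) ✓
  (1,4) → (φ(1),φ(4)) = (5,6) ∈ E(G2) ✓
  (1,5) → (φ(1),φ(5)) = (4,6) ∈ E(G2) ✓
  (2,3) → (φ(2),φ(3)) = (1,2) ∈ E(G2) ✓
  (2,4) → (φ(2),φ(4)) = (2,5) ∈ E(G2) ✓
  (2,5) → (φ(2),φ(5)) = (2,4) ∈ E(G2) ✓
  (3,4) → (φ(3),φ(4)) = (1,5) ∈ E(G2) ✓
  (3,5) → (φ(3),φ(5)) = (1,4) ∈ E(G2) ✓
  (4,5) → (φ(4),φ(5)) = (4,5) ∈ E(G2) ✓
  (4,6) → (φ(4),φ(6)) = (3,5) ∈ E(G2) ✓
All 15 edges of G1 map to edges of G2, and |E(G1)| = |E(G2)| = 15, so φ is a bijection on edges as well as vertices. Hence G1 ≅ G2.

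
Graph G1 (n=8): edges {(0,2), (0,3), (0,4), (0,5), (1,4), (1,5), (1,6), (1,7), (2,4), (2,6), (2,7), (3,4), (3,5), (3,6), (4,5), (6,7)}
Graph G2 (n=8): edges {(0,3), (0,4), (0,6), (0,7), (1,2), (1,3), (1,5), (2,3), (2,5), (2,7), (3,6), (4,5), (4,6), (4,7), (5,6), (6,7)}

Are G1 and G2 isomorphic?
Yes, isomorphic

The graphs are isomorphic.
One valid mapping φ: V(G1) → V(G2): 0→0, 1→5, 2→3, 3→7, 4→6, 5→4, 6→2, 7→1

Verify φ preserves adjacency — for each edge of G1, its image is an edge of G2:
  (0,2) → (φ(0),φ(2)) = (0,3) ∈ E(G2) ✓
  (0,3) → (φ(0),φ(3)) = (0,7) ∈ E(G2) ✓
  (0,4) → (φ(0),φ(4)) = (0,6) ∈ E(G2) ✓
  (0,5) → (φ(0),φ(5)) = (0,4) ∈ E(G2) ✓
  (1,4) → (φ(1),φ(4)) = (5,6) ∈ E(G2) ✓
  (1,5) → (φ(1),φ(5)) = (4,5) ∈ E(G2) ✓
  (1,6) → (φ(1),φ(6)) = (2,5) ∈ E(G2) ✓
  (1,7) → (φ(1),φ(7)) = (1,5) ∈ E(G2) ✓
  (2,4) → (φ(2),φ(4)) = (3,6) ∈ E(G2) ✓
  (2,6) → (φ(2),φ(6)) = (2,3) ∈ E(G2) ✓
  (2,7) → (φ(2),φ(7)) = (1,3) ∈ E(G2) ✓
  (3,4) → (φ(3),φ(4)) = (6,7) ∈ E(G2) ✓
  (3,5) → (φ(3),φ(5)) = (4,7) ∈ E(G2) ✓
  (3,6) → (φ(3),φ(6)) = (2,7) ∈ E(G2) ✓
  (4,5) → (φ(4),φ(5)) = (4,6) ∈ E(G2) ✓
  (6,7) → (φ(6),φ(7)) = (1,2) ∈ E(G2) ✓
All 16 edges of G1 map to edges of G2, and |E(G1)| = |E(G2)| = 16, so φ is a bijection on edges as well as vertices. Hence G1 ≅ G2.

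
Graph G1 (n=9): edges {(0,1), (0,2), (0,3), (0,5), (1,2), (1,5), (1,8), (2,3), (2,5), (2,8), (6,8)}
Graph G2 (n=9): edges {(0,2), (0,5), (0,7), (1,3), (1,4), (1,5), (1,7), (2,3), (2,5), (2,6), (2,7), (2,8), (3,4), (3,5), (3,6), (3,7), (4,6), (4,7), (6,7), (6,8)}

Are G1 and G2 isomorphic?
No, not isomorphic

The graphs are NOT isomorphic.

Degrees in G1: deg(0)=4, deg(1)=4, deg(2)=5, deg(3)=2, deg(4)=0, deg(5)=3, deg(6)=1, deg(7)=0, deg(8)=3.
Sorted degree sequence of G1: [5, 4, 4, 3, 3, 2, 1, 0, 0].
Degrees in G2: deg(0)=3, deg(1)=4, deg(2)=6, deg(3)=6, deg(4)=4, deg(5)=4, deg(6)=5, deg(7)=6, deg(8)=2.
Sorted degree sequence of G2: [6, 6, 6, 5, 4, 4, 4, 3, 2].
The (sorted) degree sequence is an isomorphism invariant, so since G1 and G2 have different degree sequences they cannot be isomorphic.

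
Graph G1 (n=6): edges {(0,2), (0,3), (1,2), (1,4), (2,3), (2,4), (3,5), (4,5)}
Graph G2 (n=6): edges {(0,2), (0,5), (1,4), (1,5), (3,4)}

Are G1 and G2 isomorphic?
No, not isomorphic

The graphs are NOT isomorphic.

Degrees in G1: deg(0)=2, deg(1)=2, deg(2)=4, deg(3)=3, deg(4)=3, deg(5)=2.
Sorted degree sequence of G1: [4, 3, 3, 2, 2, 2].
Degrees in G2: deg(0)=2, deg(1)=2, deg(2)=1, deg(3)=1, deg(4)=2, deg(5)=2.
Sorted degree sequence of G2: [2, 2, 2, 2, 1, 1].
The (sorted) degree sequence is an isomorphism invariant, so since G1 and G2 have different degree sequences they cannot be isomorphic.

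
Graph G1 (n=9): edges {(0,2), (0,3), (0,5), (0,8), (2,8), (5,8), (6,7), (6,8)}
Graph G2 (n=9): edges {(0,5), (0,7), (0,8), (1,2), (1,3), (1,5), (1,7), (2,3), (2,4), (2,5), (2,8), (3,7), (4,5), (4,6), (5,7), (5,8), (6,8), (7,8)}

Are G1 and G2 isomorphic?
No, not isomorphic

The graphs are NOT isomorphic.

Counting triangles (3-cliques): G1 has 2, G2 has 10.
Triangle count is an isomorphism invariant, so differing triangle counts rule out isomorphism.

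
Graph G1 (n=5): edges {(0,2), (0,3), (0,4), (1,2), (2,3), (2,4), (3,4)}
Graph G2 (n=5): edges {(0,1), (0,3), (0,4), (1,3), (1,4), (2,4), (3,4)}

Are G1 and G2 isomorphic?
Yes, isomorphic

The graphs are isomorphic.
One valid mapping φ: V(G1) → V(G2): 0→1, 1→2, 2→4, 3→3, 4→0

Verify φ preserves adjacency — for each edge of G1, its image is an edge of G2:
  (0,2) → (φ(0),φ(2)) = (1,4) ∈ E(G2) ✓
  (0,3) → (φ(0),φ(3)) = (1,3) ∈ E(G2) ✓
  (0,4) → (φ(0),φ(4)) = (0,1) ∈ E(G2) ✓
  (1,2) → (φ(1),φ(2)) = (2,4) ∈ E(G2) ✓
  (2,3) → (φ(2),φ(3)) = (3,4) ∈ E(G2) ✓
  (2,4) → (φ(2),φ(4)) = (0,4) ∈ E(G2) ✓
  (3,4) → (φ(3),φ(4)) = (0,3) ∈ E(G2) ✓
All 7 edges of G1 map to edges of G2, and |E(G1)| = |E(G2)| = 7, so φ is a bijection on edges as well as vertices. Hence G1 ≅ G2.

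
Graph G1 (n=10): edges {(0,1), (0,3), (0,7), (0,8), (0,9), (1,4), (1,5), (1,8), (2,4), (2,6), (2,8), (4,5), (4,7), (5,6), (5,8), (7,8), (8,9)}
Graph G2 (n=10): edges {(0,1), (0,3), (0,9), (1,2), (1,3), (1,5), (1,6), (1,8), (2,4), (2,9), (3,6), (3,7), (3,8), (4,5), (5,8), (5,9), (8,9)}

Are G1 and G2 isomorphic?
Yes, isomorphic

The graphs are isomorphic.
One valid mapping φ: V(G1) → V(G2): 0→3, 1→8, 2→2, 3→7, 4→9, 5→5, 6→4, 7→0, 8→1, 9→6

Verify φ preserves adjacency — for each edge of G1, its image is an edge of G2:
  (0,1) → (φ(0),φ(1)) = (3,8) ∈ E(G2) ✓
  (0,3) → (φ(0),φ(3)) = (3,7) ∈ E(G2) ✓
  (0,7) → (φ(0),φ(7)) = (0,3) ∈ E(G2) ✓
  (0,8) → (φ(0),φ(8)) = (1,3) ∈ E(G2) ✓
  (0,9) → (φ(0),φ(9)) = (3,6) ∈ E(G2) ✓
  (1,4) → (φ(1),φ(4)) = (8,9) ∈ E(G2) ✓
  (1,5) → (φ(1),φ(5)) = (5,8) ∈ E(G2) ✓
  (1,8) → (φ(1),φ(8)) = (1,8) ∈ E(G2) ✓
  (2,4) → (φ(2),φ(4)) = (2,9) ∈ E(G2) ✓
  (2,6) → (φ(2),φ(6)) = (2,4) ∈ E(G2) ✓
  (2,8) → (φ(2),φ(8)) = (1,2) ∈ E(G2) ✓
  (4,5) → (φ(4),φ(5)) = (5,9) ∈ E(G2) ✓
  (4,7) → (φ(4),φ(7)) = (0,9) ∈ E(G2) ✓
  (5,6) → (φ(5),φ(6)) = (4,5) ∈ E(G2) ✓
  (5,8) → (φ(5),φ(8)) = (1,5) ∈ E(G2) ✓
  (7,8) → (φ(7),φ(8)) = (0,1) ∈ E(G2) ✓
  (8,9) → (φ(8),φ(9)) = (1,6) ∈ E(G2) ✓
All 17 edges of G1 map to edges of G2, and |E(G1)| = |E(G2)| = 17, so φ is a bijection on edges as well as vertices. Hence G1 ≅ G2.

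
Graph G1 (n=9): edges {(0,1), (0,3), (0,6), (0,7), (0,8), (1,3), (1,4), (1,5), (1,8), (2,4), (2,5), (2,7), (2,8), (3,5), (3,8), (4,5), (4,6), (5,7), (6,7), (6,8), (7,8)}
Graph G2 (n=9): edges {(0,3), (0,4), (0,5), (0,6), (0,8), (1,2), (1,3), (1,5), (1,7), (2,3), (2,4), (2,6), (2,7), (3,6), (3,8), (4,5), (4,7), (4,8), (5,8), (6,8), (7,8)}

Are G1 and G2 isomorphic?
Yes, isomorphic

The graphs are isomorphic.
One valid mapping φ: V(G1) → V(G2): 0→0, 1→3, 2→7, 3→6, 4→1, 5→2, 6→5, 7→4, 8→8

Verify φ preserves adjacency — for each edge of G1, its image is an edge of G2:
  (0,1) → (φ(0),φ(1)) = (0,3) ∈ E(G2) ✓
  (0,3) → (φ(0),φ(3)) = (0,6) ∈ E(G2) ✓
  (0,6) → (φ(0),φ(6)) = (0,5) ∈ E(G2) ✓
  (0,7) → (φ(0),φ(7)) = (0,4) ∈ E(G2) ✓
  (0,8) → (φ(0),φ(8)) = (0,8) ∈ E(G2) ✓
  (1,3) → (φ(1),φ(3)) = (3,6) ∈ E(G2) ✓
  (1,4) → (φ(1),φ(4)) = (1,3) ∈ E(G2) ✓
  (1,5) → (φ(1),φ(5)) = (2,3) ∈ E(G2) ✓
  (1,8) → (φ(1),φ(8)) = (3,8) ∈ E(G2) ✓
  (2,4) → (φ(2),φ(4)) = (1,7) ∈ E(G2) ✓
  (2,5) → (φ(2),φ(5)) = (2,7) ∈ E(G2) ✓
  (2,7) → (φ(2),φ(7)) = (4,7) ∈ E(G2) ✓
  (2,8) → (φ(2),φ(8)) = (7,8) ∈ E(G2) ✓
  (3,5) → (φ(3),φ(5)) = (2,6) ∈ E(G2) ✓
  (3,8) → (φ(3),φ(8)) = (6,8) ∈ E(G2) ✓
  (4,5) → (φ(4),φ(5)) = (1,2) ∈ E(G2) ✓
  (4,6) → (φ(4),φ(6)) = (1,5) ∈ E(G2) ✓
  (5,7) → (φ(5),φ(7)) = (2,4) ∈ E(G2) ✓
  (6,7) → (φ(6),φ(7)) = (4,5) ∈ E(G2) ✓
  (6,8) → (φ(6),φ(8)) = (5,8) ∈ E(G2) ✓
  (7,8) → (φ(7),φ(8)) = (4,8) ∈ E(G2) ✓
All 21 edges of G1 map to edges of G2, and |E(G1)| = |E(G2)| = 21, so φ is a bijection on edges as well as vertices. Hence G1 ≅ G2.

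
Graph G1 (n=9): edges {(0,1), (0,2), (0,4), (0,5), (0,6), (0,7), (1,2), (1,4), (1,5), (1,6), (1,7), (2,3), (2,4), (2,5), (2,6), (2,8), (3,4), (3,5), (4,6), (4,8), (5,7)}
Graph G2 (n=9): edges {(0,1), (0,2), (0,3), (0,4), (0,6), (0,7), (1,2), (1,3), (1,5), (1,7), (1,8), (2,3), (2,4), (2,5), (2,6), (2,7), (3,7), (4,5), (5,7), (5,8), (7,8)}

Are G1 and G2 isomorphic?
Yes, isomorphic

The graphs are isomorphic.
One valid mapping φ: V(G1) → V(G2): 0→1, 1→7, 2→2, 3→4, 4→0, 5→5, 6→3, 7→8, 8→6

Verify φ preserves adjacency — for each edge of G1, its image is an edge of G2:
  (0,1) → (φ(0),φ(1)) = (1,7) ∈ E(G2) ✓
  (0,2) → (φ(0),φ(2)) = (1,2) ∈ E(G2) ✓
  (0,4) → (φ(0),φ(4)) = (0,1) ∈ E(G2) ✓
  (0,5) → (φ(0),φ(5)) = (1,5) ∈ E(G2) ✓
  (0,6) → (φ(0),φ(6)) = (1,3) ∈ E(G2) ✓
  (0,7) → (φ(0),φ(7)) = (1,8) ∈ E(G2) ✓
  (1,2) → (φ(1),φ(2)) = (2,7) ∈ E(G2) ✓
  (1,4) → (φ(1),φ(4)) = (0,7) ∈ E(G2) ✓
  (1,5) → (φ(1),φ(5)) = (5,7) ∈ E(G2) ✓
  (1,6) → (φ(1),φ(6)) = (3,7) ∈ E(G2) ✓
  (1,7) → (φ(1),φ(7)) = (7,8) ∈ E(G2) ✓
  (2,3) → (φ(2),φ(3)) = (2,4) ∈ E(G2) ✓
  (2,4) → (φ(2),φ(4)) = (0,2) ∈ E(G2) ✓
  (2,5) → (φ(2),φ(5)) = (2,5) ∈ E(G2) ✓
  (2,6) → (φ(2),φ(6)) = (2,3) ∈ E(G2) ✓
  (2,8) → (φ(2),φ(8)) = (2,6) ∈ E(G2) ✓
  (3,4) → (φ(3),φ(4)) = (0,4) ∈ E(G2) ✓
  (3,5) → (φ(3),φ(5)) = (4,5) ∈ E(G2) ✓
  (4,6) → (φ(4),φ(6)) = (0,3) ∈ E(G2) ✓
  (4,8) → (φ(4),φ(8)) = (0,6) ∈ E(G2) ✓
  (5,7) → (φ(5),φ(7)) = (5,8) ∈ E(G2) ✓
All 21 edges of G1 map to edges of G2, and |E(G1)| = |E(G2)| = 21, so φ is a bijection on edges as well as vertices. Hence G1 ≅ G2.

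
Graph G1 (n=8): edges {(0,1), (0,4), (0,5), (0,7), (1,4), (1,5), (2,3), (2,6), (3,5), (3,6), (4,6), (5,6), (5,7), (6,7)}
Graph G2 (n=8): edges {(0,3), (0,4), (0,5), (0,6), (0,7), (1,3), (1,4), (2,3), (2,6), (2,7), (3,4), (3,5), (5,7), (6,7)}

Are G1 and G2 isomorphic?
Yes, isomorphic

The graphs are isomorphic.
One valid mapping φ: V(G1) → V(G2): 0→7, 1→6, 2→1, 3→4, 4→2, 5→0, 6→3, 7→5

Verify φ preserves adjacency — for each edge of G1, its image is an edge of G2:
  (0,1) → (φ(0),φ(1)) = (6,7) ∈ E(G2) ✓
  (0,4) → (φ(0),φ(4)) = (2,7) ∈ E(G2) ✓
  (0,5) → (φ(0),φ(5)) = (0,7) ∈ E(G2) ✓
  (0,7) → (φ(0),φ(7)) = (5,7) ∈ E(G2) ✓
  (1,4) → (φ(1),φ(4)) = (2,6) ∈ E(G2) ✓
  (1,5) → (φ(1),φ(5)) = (0,6) ∈ E(G2) ✓
  (2,3) → (φ(2),φ(3)) = (1,4) ∈ E(G2) ✓
  (2,6) → (φ(2),φ(6)) = (1,3) ∈ E(G2) ✓
  (3,5) → (φ(3),φ(5)) = (0,4) ∈ E(G2) ✓
  (3,6) → (φ(3),φ(6)) = (3,4) ∈ E(G2) ✓
  (4,6) → (φ(4),φ(6)) = (2,3) ∈ E(G2) ✓
  (5,6) → (φ(5),φ(6)) = (0,3) ∈ E(G2) ✓
  (5,7) → (φ(5),φ(7)) = (0,5) ∈ E(G2) ✓
  (6,7) → (φ(6),φ(7)) = (3,5) ∈ E(G2) ✓
All 14 edges of G1 map to edges of G2, and |E(G1)| = |E(G2)| = 14, so φ is a bijection on edges as well as vertices. Hence G1 ≅ G2.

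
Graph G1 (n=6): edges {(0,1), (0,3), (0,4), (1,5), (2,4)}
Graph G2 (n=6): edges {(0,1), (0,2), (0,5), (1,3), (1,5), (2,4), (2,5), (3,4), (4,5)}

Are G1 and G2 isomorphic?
No, not isomorphic

The graphs are NOT isomorphic.

Degrees in G1: deg(0)=3, deg(1)=2, deg(2)=1, deg(3)=1, deg(4)=2, deg(5)=1.
Sorted degree sequence of G1: [3, 2, 2, 1, 1, 1].
Degrees in G2: deg(0)=3, deg(1)=3, deg(2)=3, deg(3)=2, deg(4)=3, deg(5)=4.
Sorted degree sequence of G2: [4, 3, 3, 3, 3, 2].
The (sorted) degree sequence is an isomorphism invariant, so since G1 and G2 have different degree sequences they cannot be isomorphic.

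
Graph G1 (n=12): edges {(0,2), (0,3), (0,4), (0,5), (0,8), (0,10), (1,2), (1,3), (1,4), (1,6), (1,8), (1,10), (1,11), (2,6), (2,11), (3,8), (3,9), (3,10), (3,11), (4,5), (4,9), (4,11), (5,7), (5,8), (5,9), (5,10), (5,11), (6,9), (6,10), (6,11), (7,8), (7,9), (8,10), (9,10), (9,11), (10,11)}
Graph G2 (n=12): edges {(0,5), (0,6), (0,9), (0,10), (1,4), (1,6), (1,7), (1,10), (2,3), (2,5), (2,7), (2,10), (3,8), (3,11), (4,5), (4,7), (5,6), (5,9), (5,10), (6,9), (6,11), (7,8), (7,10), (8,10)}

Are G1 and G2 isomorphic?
No, not isomorphic

The graphs are NOT isomorphic.

Counting triangles (3-cliques): G1 has 34, G2 has 10.
Triangle count is an isomorphism invariant, so differing triangle counts rule out isomorphism.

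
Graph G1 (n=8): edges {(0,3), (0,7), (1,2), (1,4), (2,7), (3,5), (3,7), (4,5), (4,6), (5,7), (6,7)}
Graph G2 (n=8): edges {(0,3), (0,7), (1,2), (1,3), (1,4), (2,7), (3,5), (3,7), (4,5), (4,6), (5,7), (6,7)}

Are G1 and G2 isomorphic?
No, not isomorphic

The graphs are NOT isomorphic.

Counting edges: G1 has 11 edge(s); G2 has 12 edge(s).
Edge count is an isomorphism invariant (a bijection on vertices induces a bijection on edges), so differing edge counts rule out isomorphism.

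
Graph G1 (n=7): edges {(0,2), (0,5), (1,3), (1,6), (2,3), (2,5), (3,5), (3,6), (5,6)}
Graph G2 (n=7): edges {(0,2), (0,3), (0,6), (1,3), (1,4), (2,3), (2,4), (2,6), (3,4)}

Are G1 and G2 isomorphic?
Yes, isomorphic

The graphs are isomorphic.
One valid mapping φ: V(G1) → V(G2): 0→6, 1→1, 2→0, 3→3, 4→5, 5→2, 6→4

Verify φ preserves adjacency — for each edge of G1, its image is an edge of G2:
  (0,2) → (φ(0),φ(2)) = (0,6) ∈ E(G2) ✓
  (0,5) → (φ(0),φ(5)) = (2,6) ∈ E(G2) ✓
  (1,3) → (φ(1),φ(3)) = (1,3) ∈ E(G2) ✓
  (1,6) → (φ(1),φ(6)) = (1,4) ∈ E(G2) ✓
  (2,3) → (φ(2),φ(3)) = (0,3) ∈ E(G2) ✓
  (2,5) → (φ(2),φ(5)) = (0,2) ∈ E(G2) ✓
  (3,5) → (φ(3),φ(5)) = (2,3) ∈ E(G2) ✓
  (3,6) → (φ(3),φ(6)) = (3,4) ∈ E(G2) ✓
  (5,6) → (φ(5),φ(6)) = (2,4) ∈ E(G2) ✓
All 9 edges of G1 map to edges of G2, and |E(G1)| = |E(G2)| = 9, so φ is a bijection on edges as well as vertices. Hence G1 ≅ G2.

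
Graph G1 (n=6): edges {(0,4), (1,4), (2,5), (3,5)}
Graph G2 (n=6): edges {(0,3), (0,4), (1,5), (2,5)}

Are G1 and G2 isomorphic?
Yes, isomorphic

The graphs are isomorphic.
One valid mapping φ: V(G1) → V(G2): 0→3, 1→4, 2→2, 3→1, 4→0, 5→5

Verify φ preserves adjacency — for each edge of G1, its image is an edge of G2:
  (0,4) → (φ(0),φ(4)) = (0,3) ∈ E(G2) ✓
  (1,4) → (φ(1),φ(4)) = (0,4) ∈ E(G2) ✓
  (2,5) → (φ(2),φ(5)) = (2,5) ∈ E(G2) ✓
  (3,5) → (φ(3),φ(5)) = (1,5) ∈ E(G2) ✓
All 4 edges of G1 map to edges of G2, and |E(G1)| = |E(G2)| = 4, so φ is a bijection on edges as well as vertices. Hence G1 ≅ G2.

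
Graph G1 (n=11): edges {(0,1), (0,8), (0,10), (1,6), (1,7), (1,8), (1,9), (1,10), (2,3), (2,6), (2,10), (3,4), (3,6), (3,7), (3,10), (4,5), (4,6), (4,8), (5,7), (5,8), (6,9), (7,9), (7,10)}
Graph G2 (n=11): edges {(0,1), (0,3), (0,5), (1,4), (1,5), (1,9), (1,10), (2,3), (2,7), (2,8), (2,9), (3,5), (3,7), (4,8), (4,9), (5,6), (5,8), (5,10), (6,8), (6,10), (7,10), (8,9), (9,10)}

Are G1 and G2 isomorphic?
Yes, isomorphic

The graphs are isomorphic.
One valid mapping φ: V(G1) → V(G2): 0→0, 1→5, 2→4, 3→9, 4→2, 5→7, 6→8, 7→10, 8→3, 9→6, 10→1

Verify φ preserves adjacency — for each edge of G1, its image is an edge of G2:
  (0,1) → (φ(0),φ(1)) = (0,5) ∈ E(G2) ✓
  (0,8) → (φ(0),φ(8)) = (0,3) ∈ E(G2) ✓
  (0,10) → (φ(0),φ(10)) = (0,1) ∈ E(G2) ✓
  (1,6) → (φ(1),φ(6)) = (5,8) ∈ E(G2) ✓
  (1,7) → (φ(1),φ(7)) = (5,10) ∈ E(G2) ✓
  (1,8) → (φ(1),φ(8)) = (3,5) ∈ E(G2) ✓
  (1,9) → (φ(1),φ(9)) = (5,6) ∈ E(G2) ✓
  (1,10) → (φ(1),φ(10)) = (1,5) ∈ E(G2) ✓
  (2,3) → (φ(2),φ(3)) = (4,9) ∈ E(G2) ✓
  (2,6) → (φ(2),φ(6)) = (4,8) ∈ E(G2) ✓
  (2,10) → (φ(2),φ(10)) = (1,4) ∈ E(G2) ✓
  (3,4) → (φ(3),φ(4)) = (2,9) ∈ E(G2) ✓
  (3,6) → (φ(3),φ(6)) = (8,9) ∈ E(G2) ✓
  (3,7) → (φ(3),φ(7)) = (9,10) ∈ E(G2) ✓
  (3,10) → (φ(3),φ(10)) = (1,9) ∈ E(G2) ✓
  (4,5) → (φ(4),φ(5)) = (2,7) ∈ E(G2) ✓
  (4,6) → (φ(4),φ(6)) = (2,8) ∈ E(G2) ✓
  (4,8) → (φ(4),φ(8)) = (2,3) ∈ E(G2) ✓
  (5,7) → (φ(5),φ(7)) = (7,10) ∈ E(G2) ✓
  (5,8) → (φ(5),φ(8)) = (3,7) ∈ E(G2) ✓
  (6,9) → (φ(6),φ(9)) = (6,8) ∈ E(G2) ✓
  (7,9) → (φ(7),φ(9)) = (6,10) ∈ E(G2) ✓
  (7,10) → (φ(7),φ(10)) = (1,10) ∈ E(G2) ✓
All 23 edges of G1 map to edges of G2, and |E(G1)| = |E(G2)| = 23, so φ is a bijection on edges as well as vertices. Hence G1 ≅ G2.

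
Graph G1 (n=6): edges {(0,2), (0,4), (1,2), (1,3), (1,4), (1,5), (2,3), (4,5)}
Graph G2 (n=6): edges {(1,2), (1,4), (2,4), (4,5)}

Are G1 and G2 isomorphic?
No, not isomorphic

The graphs are NOT isomorphic.

Connected components of G1: 1 component(s) with vertex sets [[0, 1, 2, 3, 4, 5]], sizes [6].
Connected components of G2: 3 component(s) with vertex sets [[0], [3], [1, 2, 4, 5]], sizes [1, 1, 4].
The number of connected components (and the multiset of component sizes) is an isomorphism invariant — an isomorphism maps each component of G1 bijectively onto a component of G2. Since G1 has 1 component(s) and G2 has 3, they cannot be isomorphic.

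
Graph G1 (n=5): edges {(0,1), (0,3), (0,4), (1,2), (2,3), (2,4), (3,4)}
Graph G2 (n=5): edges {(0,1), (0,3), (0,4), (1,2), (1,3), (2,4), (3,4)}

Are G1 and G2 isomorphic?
Yes, isomorphic

The graphs are isomorphic.
One valid mapping φ: V(G1) → V(G2): 0→4, 1→2, 2→1, 3→3, 4→0

Verify φ preserves adjacency — for each edge of G1, its image is an edge of G2:
  (0,1) → (φ(0),φ(1)) = (2,4) ∈ E(G2) ✓
  (0,3) → (φ(0),φ(3)) = (3,4) ∈ E(G2) ✓
  (0,4) → (φ(0),φ(4)) = (0,4) ∈ E(G2) ✓
  (1,2) → (φ(1),φ(2)) = (1,2) ∈ E(G2) ✓
  (2,3) → (φ(2),φ(3)) = (1,3) ∈ E(G2) ✓
  (2,4) → (φ(2),φ(4)) = (0,1) ∈ E(G2) ✓
  (3,4) → (φ(3),φ(4)) = (0,3) ∈ E(G2) ✓
All 7 edges of G1 map to edges of G2, and |E(G1)| = |E(G2)| = 7, so φ is a bijection on edges as well as vertices. Hence G1 ≅ G2.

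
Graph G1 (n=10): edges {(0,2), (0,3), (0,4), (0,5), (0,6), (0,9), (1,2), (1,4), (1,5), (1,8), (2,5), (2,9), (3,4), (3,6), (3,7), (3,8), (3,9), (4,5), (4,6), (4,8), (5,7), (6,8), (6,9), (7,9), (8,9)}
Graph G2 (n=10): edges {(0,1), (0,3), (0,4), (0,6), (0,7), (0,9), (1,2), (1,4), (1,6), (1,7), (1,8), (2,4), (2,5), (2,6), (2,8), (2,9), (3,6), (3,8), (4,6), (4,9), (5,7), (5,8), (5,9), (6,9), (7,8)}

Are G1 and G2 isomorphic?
Yes, isomorphic

The graphs are isomorphic.
One valid mapping φ: V(G1) → V(G2): 0→1, 1→5, 2→7, 3→6, 4→2, 5→8, 6→4, 7→3, 8→9, 9→0

Verify φ preserves adjacency — for each edge of G1, its image is an edge of G2:
  (0,2) → (φ(0),φ(2)) = (1,7) ∈ E(G2) ✓
  (0,3) → (φ(0),φ(3)) = (1,6) ∈ E(G2) ✓
  (0,4) → (φ(0),φ(4)) = (1,2) ∈ E(G2) ✓
  (0,5) → (φ(0),φ(5)) = (1,8) ∈ E(G2) ✓
  (0,6) → (φ(0),φ(6)) = (1,4) ∈ E(G2) ✓
  (0,9) → (φ(0),φ(9)) = (0,1) ∈ E(G2) ✓
  (1,2) → (φ(1),φ(2)) = (5,7) ∈ E(G2) ✓
  (1,4) → (φ(1),φ(4)) = (2,5) ∈ E(G2) ✓
  (1,5) → (φ(1),φ(5)) = (5,8) ∈ E(G2) ✓
  (1,8) → (φ(1),φ(8)) = (5,9) ∈ E(G2) ✓
  (2,5) → (φ(2),φ(5)) = (7,8) ∈ E(G2) ✓
  (2,9) → (φ(2),φ(9)) = (0,7) ∈ E(G2) ✓
  (3,4) → (φ(3),φ(4)) = (2,6) ∈ E(G2) ✓
  (3,6) → (φ(3),φ(6)) = (4,6) ∈ E(G2) ✓
  (3,7) → (φ(3),φ(7)) = (3,6) ∈ E(G2) ✓
  (3,8) → (φ(3),φ(8)) = (6,9) ∈ E(G2) ✓
  (3,9) → (φ(3),φ(9)) = (0,6) ∈ E(G2) ✓
  (4,5) → (φ(4),φ(5)) = (2,8) ∈ E(G2) ✓
  (4,6) → (φ(4),φ(6)) = (2,4) ∈ E(G2) ✓
  (4,8) → (φ(4),φ(8)) = (2,9) ∈ E(G2) ✓
  (5,7) → (φ(5),φ(7)) = (3,8) ∈ E(G2) ✓
  (6,8) → (φ(6),φ(8)) = (4,9) ∈ E(G2) ✓
  (6,9) → (φ(6),φ(9)) = (0,4) ∈ E(G2) ✓
  (7,9) → (φ(7),φ(9)) = (0,3) ∈ E(G2) ✓
  (8,9) → (φ(8),φ(9)) = (0,9) ∈ E(G2) ✓
All 25 edges of G1 map to edges of G2, and |E(G1)| = |E(G2)| = 25, so φ is a bijection on edges as well as vertices. Hence G1 ≅ G2.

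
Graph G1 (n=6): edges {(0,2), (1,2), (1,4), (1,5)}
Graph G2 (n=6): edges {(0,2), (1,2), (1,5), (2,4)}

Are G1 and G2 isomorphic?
Yes, isomorphic

The graphs are isomorphic.
One valid mapping φ: V(G1) → V(G2): 0→5, 1→2, 2→1, 3→3, 4→0, 5→4

Verify φ preserves adjacency — for each edge of G1, its image is an edge of G2:
  (0,2) → (φ(0),φ(2)) = (1,5) ∈ E(G2) ✓
  (1,2) → (φ(1),φ(2)) = (1,2) ∈ E(G2) ✓
  (1,4) → (φ(1),φ(4)) = (0,2) ∈ E(G2) ✓
  (1,5) → (φ(1),φ(5)) = (2,4) ∈ E(G2) ✓
All 4 edges of G1 map to edges of G2, and |E(G1)| = |E(G2)| = 4, so φ is a bijection on edges as well as vertices. Hence G1 ≅ G2.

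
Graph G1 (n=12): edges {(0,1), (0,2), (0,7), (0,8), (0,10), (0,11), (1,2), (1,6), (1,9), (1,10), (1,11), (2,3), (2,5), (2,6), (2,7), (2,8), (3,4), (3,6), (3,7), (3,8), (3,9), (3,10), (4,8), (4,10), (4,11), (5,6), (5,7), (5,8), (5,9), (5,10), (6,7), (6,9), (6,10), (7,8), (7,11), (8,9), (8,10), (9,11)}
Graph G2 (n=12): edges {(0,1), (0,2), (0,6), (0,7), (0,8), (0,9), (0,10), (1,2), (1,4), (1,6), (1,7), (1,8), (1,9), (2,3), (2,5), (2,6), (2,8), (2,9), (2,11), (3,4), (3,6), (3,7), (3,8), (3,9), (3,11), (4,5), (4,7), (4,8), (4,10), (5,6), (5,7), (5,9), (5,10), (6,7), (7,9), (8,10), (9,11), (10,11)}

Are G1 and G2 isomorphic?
Yes, isomorphic

The graphs are isomorphic.
One valid mapping φ: V(G1) → V(G2): 0→8, 1→4, 2→1, 3→9, 4→11, 5→6, 6→7, 7→0, 8→2, 9→5, 10→3, 11→10

Verify φ preserves adjacency — for each edge of G1, its image is an edge of G2:
  (0,1) → (φ(0),φ(1)) = (4,8) ∈ E(G2) ✓
  (0,2) → (φ(0),φ(2)) = (1,8) ∈ E(G2) ✓
  (0,7) → (φ(0),φ(7)) = (0,8) ∈ E(G2) ✓
  (0,8) → (φ(0),φ(8)) = (2,8) ∈ E(G2) ✓
  (0,10) → (φ(0),φ(10)) = (3,8) ∈ E(G2) ✓
  (0,11) → (φ(0),φ(11)) = (8,10) ∈ E(G2) ✓
  (1,2) → (φ(1),φ(2)) = (1,4) ∈ E(G2) ✓
  (1,6) → (φ(1),φ(6)) = (4,7) ∈ E(G2) ✓
  (1,9) → (φ(1),φ(9)) = (4,5) ∈ E(G2) ✓
  (1,10) → (φ(1),φ(10)) = (3,4) ∈ E(G2) ✓
  (1,11) → (φ(1),φ(11)) = (4,10) ∈ E(G2) ✓
  (2,3) → (φ(2),φ(3)) = (1,9) ∈ E(G2) ✓
  (2,5) → (φ(2),φ(5)) = (1,6) ∈ E(G2) ✓
  (2,6) → (φ(2),φ(6)) = (1,7) ∈ E(G2) ✓
  (2,7) → (φ(2),φ(7)) = (0,1) ∈ E(G2) ✓
  (2,8) → (φ(2),φ(8)) = (1,2) ∈ E(G2) ✓
  (3,4) → (φ(3),φ(4)) = (9,11) ∈ E(G2) ✓
  (3,6) → (φ(3),φ(6)) = (7,9) ∈ E(G2) ✓
  (3,7) → (φ(3),φ(7)) = (0,9) ∈ E(G2) ✓
  (3,8) → (φ(3),φ(8)) = (2,9) ∈ E(G2) ✓
  (3,9) → (φ(3),φ(9)) = (5,9) ∈ E(G2) ✓
  (3,10) → (φ(3),φ(10)) = (3,9) ∈ E(G2) ✓
  (4,8) → (φ(4),φ(8)) = (2,11) ∈ E(G2) ✓
  (4,10) → (φ(4),φ(10)) = (3,11) ∈ E(G2) ✓
  (4,11) → (φ(4),φ(11)) = (10,11) ∈ E(G2) ✓
  (5,6) → (φ(5),φ(6)) = (6,7) ∈ E(G2) ✓
  (5,7) → (φ(5),φ(7)) = (0,6) ∈ E(G2) ✓
  (5,8) → (φ(5),φ(8)) = (2,6) ∈ E(G2) ✓
  (5,9) → (φ(5),φ(9)) = (5,6) ∈ E(G2) ✓
  (5,10) → (φ(5),φ(10)) = (3,6) ∈ E(G2) ✓
  (6,7) → (φ(6),φ(7)) = (0,7) ∈ E(G2) ✓
  (6,9) → (φ(6),φ(9)) = (5,7) ∈ E(G2) ✓
  (6,10) → (φ(6),φ(10)) = (3,7) ∈ E(G2) ✓
  (7,8) → (φ(7),φ(8)) = (0,2) ∈ E(G2) ✓
  (7,11) → (φ(7),φ(11)) = (0,10) ∈ E(G2) ✓
  (8,9) → (φ(8),φ(9)) = (2,5) ∈ E(G2) ✓
  (8,10) → (φ(8),φ(10)) = (2,3) ∈ E(G2) ✓
  (9,11) → (φ(9),φ(11)) = (5,10) ∈ E(G2) ✓
All 38 edges of G1 map to edges of G2, and |E(G1)| = |E(G2)| = 38, so φ is a bijection on edges as well as vertices. Hence G1 ≅ G2.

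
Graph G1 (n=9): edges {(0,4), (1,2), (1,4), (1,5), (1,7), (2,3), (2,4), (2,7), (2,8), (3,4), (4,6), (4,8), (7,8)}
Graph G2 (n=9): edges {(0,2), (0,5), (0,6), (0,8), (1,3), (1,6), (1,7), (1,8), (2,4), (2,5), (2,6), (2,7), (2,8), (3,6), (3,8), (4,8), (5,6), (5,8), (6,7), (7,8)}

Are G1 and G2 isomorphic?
No, not isomorphic

The graphs are NOT isomorphic.

Counting triangles (3-cliques): G1 has 5, G2 has 14.
Triangle count is an isomorphism invariant, so differing triangle counts rule out isomorphism.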